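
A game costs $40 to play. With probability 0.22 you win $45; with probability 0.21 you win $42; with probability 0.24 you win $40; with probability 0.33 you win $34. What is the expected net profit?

E[payout] = 45·0.22 + 42·0.21 + 40·0.24 + 34·0.33
 = 9.9 + 8.82 + 9.6 + 11.22
 = 39.54
Net = 39.54 - 40 = -0.46

-0.46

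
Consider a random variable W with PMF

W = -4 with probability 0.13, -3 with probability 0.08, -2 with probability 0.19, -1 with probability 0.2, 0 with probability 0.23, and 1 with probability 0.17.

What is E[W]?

E[W] = Σ w·P(W=w)
 = (-4)·0.13 + (-3)·0.08 + (-2)·0.19 + (-1)·0.2 + 0·0.23 + 1·0.17
 = (-0.52) + (-0.24) + (-0.38) + (-0.2) + 0 + 0.17
 = -1.17

-1.17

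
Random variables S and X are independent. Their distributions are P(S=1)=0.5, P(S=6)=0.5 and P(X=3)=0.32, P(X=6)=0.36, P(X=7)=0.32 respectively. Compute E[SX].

18.76

E[SX] = Σ_s Σ_x sx · P(S=s)P(X=x)
 = 3·0.16 + 6·0.18 + 7·0.16 + 18·0.16 + 36·0.18 + 42·0.16
 = 0.48 + 1.08 + 1.12 + 2.88 + 6.48 + 6.72
 = 18.76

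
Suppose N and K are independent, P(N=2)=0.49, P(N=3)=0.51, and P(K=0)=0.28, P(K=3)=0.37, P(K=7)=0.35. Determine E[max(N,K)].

E[max(N,K)] = Σ_n Σ_k max(n,k) · P(N=n)P(K=k)
 = 2·0.1372 + 3·0.1813 + 7·0.1715 + 3·0.1428 + 3·0.1887 + 7·0.1785
 = 0.2744 + 0.5439 + 1.2005 + 0.4284 + 0.5661 + 1.2495
 = 4.2628

4.2628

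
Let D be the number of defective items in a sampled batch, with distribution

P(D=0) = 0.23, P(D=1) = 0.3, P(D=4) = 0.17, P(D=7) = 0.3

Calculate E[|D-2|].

2.6

E[|D-2|] = Σ |d-2|·P(D=d)
 = 2·0.23 + 1·0.3 + 2·0.17 + 5·0.3
 = 0.46 + 0.3 + 0.34 + 1.5
 = 2.6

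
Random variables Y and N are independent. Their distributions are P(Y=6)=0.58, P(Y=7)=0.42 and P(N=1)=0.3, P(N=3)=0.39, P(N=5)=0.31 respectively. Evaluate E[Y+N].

9.44

E[Y+N] = Σ_y Σ_n (y+n) · P(Y=y)P(N=n)
 = 7·0.174 + 9·0.2262 + 11·0.1798 + 8·0.126 + 10·0.1638 + 12·0.1302
 = 1.218 + 2.0358 + 1.9778 + 1.008 + 1.638 + 1.5624
 = 9.44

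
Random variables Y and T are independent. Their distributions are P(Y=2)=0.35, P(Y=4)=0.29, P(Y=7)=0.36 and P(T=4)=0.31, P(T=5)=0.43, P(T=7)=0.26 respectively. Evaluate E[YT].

E[YT] = Σ_y Σ_t yt · P(Y=y)P(T=t)
 = 8·0.1085 + 10·0.1505 + 14·0.091 + 16·0.0899 + 20·0.1247 + 28·0.0754 + 28·0.1116 + 35·0.1548 + 49·0.0936
 = 0.868 + 1.505 + 1.274 + 1.4384 + 2.494 + 2.1112 + 3.1248 + 5.418 + 4.5864
 = 22.8198

22.8198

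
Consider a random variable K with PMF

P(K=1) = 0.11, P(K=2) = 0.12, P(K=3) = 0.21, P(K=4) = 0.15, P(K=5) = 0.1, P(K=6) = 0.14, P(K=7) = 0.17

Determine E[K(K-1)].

16.64

E[K(K-1)] = Σ k(k-1)·P(K=k)
 = 0·0.11 + 2·0.12 + 6·0.21 + 12·0.15 + 20·0.1 + 30·0.14 + 42·0.17
 = 0 + 0.24 + 1.26 + 1.8 + 2 + 4.2 + 7.14
 = 16.64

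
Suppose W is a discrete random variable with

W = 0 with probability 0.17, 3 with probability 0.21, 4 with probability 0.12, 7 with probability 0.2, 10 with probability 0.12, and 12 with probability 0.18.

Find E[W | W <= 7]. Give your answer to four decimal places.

P(W <= 7) = 0.17 + 0.21 + 0.12 + 0.2 = 0.7.
E[W | W <= 7] = [0·0.17 + 3·0.21 + 4·0.12 + 7·0.2] / 0.7
 = 2.51 / 0.7
 = 251/70

3.5857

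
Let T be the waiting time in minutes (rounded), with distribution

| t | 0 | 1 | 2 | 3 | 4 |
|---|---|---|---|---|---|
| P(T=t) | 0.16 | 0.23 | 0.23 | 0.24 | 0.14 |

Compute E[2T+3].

6.94

E[2T+3] = Σ (2t+3)·P(T=t)
 = 3·0.16 + 5·0.23 + 7·0.23 + 9·0.24 + 11·0.14
 = 0.48 + 1.15 + 1.61 + 2.16 + 1.54
 = 6.94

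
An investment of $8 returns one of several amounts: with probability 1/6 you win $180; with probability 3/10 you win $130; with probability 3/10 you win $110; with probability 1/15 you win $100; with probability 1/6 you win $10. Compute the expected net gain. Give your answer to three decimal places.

E[payout] = 180·1/6 + 130·3/10 + 110·3/10 + 100·1/15 + 10·1/6
 = 30 + 39 + 33 + 20/3 + 5/3
 = 331/3
Net = 331/3 - 8 = 307/3

102.333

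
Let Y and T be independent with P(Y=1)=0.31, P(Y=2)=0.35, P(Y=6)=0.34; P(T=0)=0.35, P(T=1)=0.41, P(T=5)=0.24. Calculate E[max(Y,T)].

E[max(Y,T)] = Σ_y Σ_t max(y,t) · P(Y=y)P(T=t)
 = 1·0.1085 + 1·0.1271 + 5·0.0744 + 2·0.1225 + 2·0.1435 + 5·0.084 + 6·0.119 + 6·0.1394 + 6·0.0816
 = 0.1085 + 0.1271 + 0.372 + 0.245 + 0.287 + 0.42 + 0.714 + 0.8364 + 0.4896
 = 3.5996

3.5996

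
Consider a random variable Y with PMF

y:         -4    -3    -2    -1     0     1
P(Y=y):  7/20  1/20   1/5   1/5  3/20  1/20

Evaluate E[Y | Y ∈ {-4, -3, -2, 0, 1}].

-2.375

P(Y ∈ {-4, -3, -2, 0, 1}) = 7/20 + 1/20 + 1/5 + 3/20 + 1/20 = 4/5.
E[Y | Y ∈ {-4, -3, -2, 0, 1}] = [(-4)·7/20 + (-3)·1/20 + (-2)·1/5 + 0·3/20 + 1·1/20] / (4/5)
 = -19/10 / (4/5)
 = -19/8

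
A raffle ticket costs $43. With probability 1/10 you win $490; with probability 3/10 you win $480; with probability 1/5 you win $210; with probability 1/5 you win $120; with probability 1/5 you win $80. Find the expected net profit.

232

E[payout] = 490·1/10 + 480·3/10 + 210·1/5 + 120·1/5 + 80·1/5
 = 49 + 144 + 42 + 24 + 16
 = 275
Net = 275 - 43 = 232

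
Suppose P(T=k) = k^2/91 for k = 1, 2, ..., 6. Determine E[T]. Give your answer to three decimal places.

4.846

E[T] = Σ t·P(T=t)
 = 1·1/91 + 2·4/91 + 3·9/91 + 4·16/91 + 5·25/91 + 6·36/91
 = 1/91 + 8/91 + 27/91 + 64/91 + 125/91 + 216/91
 = 63/13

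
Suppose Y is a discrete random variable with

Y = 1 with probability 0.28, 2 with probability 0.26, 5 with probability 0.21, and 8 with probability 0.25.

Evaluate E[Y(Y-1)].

E[Y(Y-1)] = Σ y(y-1)·P(Y=y)
 = 0·0.28 + 2·0.26 + 20·0.21 + 56·0.25
 = 0 + 0.52 + 4.2 + 14
 = 18.72

18.72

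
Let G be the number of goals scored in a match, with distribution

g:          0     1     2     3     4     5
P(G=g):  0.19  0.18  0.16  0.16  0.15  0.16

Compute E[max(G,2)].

E[max(G,2)] = Σ max(g,2)·P(G=g)
 = 2·0.19 + 2·0.18 + 2·0.16 + 3·0.16 + 4·0.15 + 5·0.16
 = 0.38 + 0.36 + 0.32 + 0.48 + 0.6 + 0.8
 = 2.94

2.94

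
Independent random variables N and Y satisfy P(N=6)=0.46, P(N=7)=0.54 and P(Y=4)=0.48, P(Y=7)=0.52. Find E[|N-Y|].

E[|N-Y|] = Σ_n Σ_y |n-y| · P(N=n)P(Y=y)
 = 2·0.2208 + 1·0.2392 + 3·0.2592 + 0·0.2808
 = 0.4416 + 0.2392 + 0.7776 + 0
 = 1.4584

1.4584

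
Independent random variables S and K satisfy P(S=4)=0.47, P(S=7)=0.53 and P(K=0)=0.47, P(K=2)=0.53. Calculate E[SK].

5.9254

E[SK] = Σ_s Σ_k sk · P(S=s)P(K=k)
 = 0·0.2209 + 8·0.2491 + 0·0.2491 + 14·0.2809
 = 0 + 1.9928 + 0 + 3.9326
 = 5.9254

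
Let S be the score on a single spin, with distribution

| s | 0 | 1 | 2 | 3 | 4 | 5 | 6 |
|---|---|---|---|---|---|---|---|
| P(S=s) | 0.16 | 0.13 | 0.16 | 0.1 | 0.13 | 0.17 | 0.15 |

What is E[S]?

E[S] = Σ s·P(S=s)
 = 0·0.16 + 1·0.13 + 2·0.16 + 3·0.1 + 4·0.13 + 5·0.17 + 6·0.15
 = 0 + 0.13 + 0.32 + 0.3 + 0.52 + 0.85 + 0.9
 = 3.02

3.02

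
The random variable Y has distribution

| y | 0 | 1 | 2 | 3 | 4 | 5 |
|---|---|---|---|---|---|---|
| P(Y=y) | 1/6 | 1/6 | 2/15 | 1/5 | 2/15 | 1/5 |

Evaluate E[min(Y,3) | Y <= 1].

P(Y <= 1) = 1/6 + 1/6 = 1/3.
E[min(Y,3) | Y <= 1] = [0·1/6 + 1·1/6] / (1/3)
 = 1/6 / (1/3)
 = 1/2

0.5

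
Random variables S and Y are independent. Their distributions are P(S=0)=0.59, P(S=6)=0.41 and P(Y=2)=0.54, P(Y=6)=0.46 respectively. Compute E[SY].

9.4464

E[SY] = Σ_s Σ_y sy · P(S=s)P(Y=y)
 = 0·0.3186 + 0·0.2714 + 12·0.2214 + 36·0.1886
 = 0 + 0 + 2.6568 + 6.7896
 = 9.4464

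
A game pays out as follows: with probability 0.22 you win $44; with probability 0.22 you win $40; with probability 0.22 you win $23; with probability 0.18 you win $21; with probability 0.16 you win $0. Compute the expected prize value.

27.32

E[payout] = 44·0.22 + 40·0.22 + 23·0.22 + 21·0.18 + 0·0.16
 = 9.68 + 8.8 + 5.06 + 3.78 + 0
 = 27.32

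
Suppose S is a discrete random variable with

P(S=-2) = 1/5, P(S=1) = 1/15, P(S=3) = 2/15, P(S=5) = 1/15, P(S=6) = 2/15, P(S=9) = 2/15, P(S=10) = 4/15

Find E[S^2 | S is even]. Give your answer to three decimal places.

53.778

P(S is even) = 1/5 + 2/15 + 4/15 = 3/5.
E[S^2 | S is even] = [4·1/5 + 36·2/15 + 100·4/15] / (3/5)
 = 484/15 / (3/5)
 = 484/9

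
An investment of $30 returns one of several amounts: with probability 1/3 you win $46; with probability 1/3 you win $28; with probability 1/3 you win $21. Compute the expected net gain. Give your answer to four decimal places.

E[payout] = 46·1/3 + 28·1/3 + 21·1/3
 = 46/3 + 28/3 + 7
 = 95/3
Net = 95/3 - 30 = 5/3

1.6667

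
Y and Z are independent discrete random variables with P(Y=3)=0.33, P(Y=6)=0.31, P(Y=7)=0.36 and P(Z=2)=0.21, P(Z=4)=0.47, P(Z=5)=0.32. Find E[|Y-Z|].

2.2026

E[|Y-Z|] = Σ_y Σ_z |y-z| · P(Y=y)P(Z=z)
 = 1·0.0693 + 1·0.1551 + 2·0.1056 + 4·0.0651 + 2·0.1457 + 1·0.0992 + 5·0.0756 + 3·0.1692 + 2·0.1152
 = 0.0693 + 0.1551 + 0.2112 + 0.2604 + 0.2914 + 0.0992 + 0.378 + 0.5076 + 0.2304
 = 2.2026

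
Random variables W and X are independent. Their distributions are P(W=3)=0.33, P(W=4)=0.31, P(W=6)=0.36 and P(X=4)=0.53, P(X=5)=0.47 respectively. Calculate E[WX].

19.6233

E[WX] = Σ_w Σ_x wx · P(W=w)P(X=x)
 = 12·0.1749 + 15·0.1551 + 16·0.1643 + 20·0.1457 + 24·0.1908 + 30·0.1692
 = 2.0988 + 2.3265 + 2.6288 + 2.914 + 4.5792 + 5.076
 = 19.6233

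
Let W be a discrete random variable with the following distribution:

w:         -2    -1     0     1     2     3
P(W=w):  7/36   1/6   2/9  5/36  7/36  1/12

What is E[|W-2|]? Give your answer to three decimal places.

1.944

E[|W-2|] = Σ |w-2|·P(W=w)
 = 4·7/36 + 3·1/6 + 2·2/9 + 1·5/36 + 0·7/36 + 1·1/12
 = 7/9 + 1/2 + 4/9 + 5/36 + 0 + 1/12
 = 35/18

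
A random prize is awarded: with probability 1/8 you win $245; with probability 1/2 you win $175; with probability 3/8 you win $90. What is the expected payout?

151.875

E[payout] = 245·1/8 + 175·1/2 + 90·3/8
 = 245/8 + 175/2 + 135/4
 = 1215/8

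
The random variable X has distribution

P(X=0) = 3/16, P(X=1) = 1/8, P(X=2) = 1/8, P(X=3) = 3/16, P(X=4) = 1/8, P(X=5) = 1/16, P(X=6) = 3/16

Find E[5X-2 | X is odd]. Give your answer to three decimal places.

P(X is odd) = 1/8 + 3/16 + 1/16 = 3/8.
E[5X-2 | X is odd] = [3·1/8 + 13·3/16 + 23·1/16] / (3/8)
 = 17/4 / (3/8)
 = 34/3

11.333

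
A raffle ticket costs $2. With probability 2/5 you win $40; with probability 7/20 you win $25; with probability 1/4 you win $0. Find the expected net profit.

22.75

E[payout] = 40·2/5 + 25·7/20 + 0·1/4
 = 16 + 35/4 + 0
 = 99/4
Net = 99/4 - 2 = 91/4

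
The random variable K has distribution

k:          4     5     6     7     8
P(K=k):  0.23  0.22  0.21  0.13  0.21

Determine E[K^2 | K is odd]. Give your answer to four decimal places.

P(K is odd) = 0.22 + 0.13 = 0.35.
E[K^2 | K is odd] = [25·0.22 + 49·0.13] / 0.35
 = 11.87 / 0.35
 = 1187/35

33.9143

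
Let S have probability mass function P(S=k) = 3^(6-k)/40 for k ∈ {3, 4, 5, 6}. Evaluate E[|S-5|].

E[|S-5|] = Σ |s-5|·P(S=s)
 = 2·27/40 + 1·9/40 + 0·3/40 + 1·1/40
 = 27/20 + 9/40 + 0 + 1/40
 = 8/5

1.6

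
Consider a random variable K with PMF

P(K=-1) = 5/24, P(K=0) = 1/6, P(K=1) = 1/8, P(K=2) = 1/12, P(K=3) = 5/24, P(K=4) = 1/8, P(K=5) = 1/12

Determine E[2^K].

7.1875

E[2^K] = Σ 2^k·P(K=k)
 = 1/2·5/24 + 1·1/6 + 2·1/8 + 4·1/12 + 8·5/24 + 16·1/8 + 32·1/12
 = 5/48 + 1/6 + 1/4 + 1/3 + 5/3 + 2 + 8/3
 = 115/16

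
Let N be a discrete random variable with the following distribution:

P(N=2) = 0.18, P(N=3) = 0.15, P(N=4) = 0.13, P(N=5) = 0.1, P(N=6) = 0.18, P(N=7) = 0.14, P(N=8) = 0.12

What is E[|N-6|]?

E[|N-6|] = Σ |n-6|·P(N=n)
 = 4·0.18 + 3·0.15 + 2·0.13 + 1·0.1 + 0·0.18 + 1·0.14 + 2·0.12
 = 0.72 + 0.45 + 0.26 + 0.1 + 0 + 0.14 + 0.24
 = 1.91

1.91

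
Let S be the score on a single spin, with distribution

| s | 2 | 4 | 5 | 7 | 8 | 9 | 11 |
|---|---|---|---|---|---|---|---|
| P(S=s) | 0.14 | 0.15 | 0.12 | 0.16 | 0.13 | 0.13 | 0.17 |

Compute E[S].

E[S] = Σ s·P(S=s)
 = 2·0.14 + 4·0.15 + 5·0.12 + 7·0.16 + 8·0.13 + 9·0.13 + 11·0.17
 = 0.28 + 0.6 + 0.6 + 1.12 + 1.04 + 1.17 + 1.87
 = 6.68

6.68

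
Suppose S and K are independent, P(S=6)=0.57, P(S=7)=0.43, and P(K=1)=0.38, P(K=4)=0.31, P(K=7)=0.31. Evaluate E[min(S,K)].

3.6133

E[min(S,K)] = Σ_s Σ_k min(s,k) · P(S=s)P(K=k)
 = 1·0.2166 + 4·0.1767 + 6·0.1767 + 1·0.1634 + 4·0.1333 + 7·0.1333
 = 0.2166 + 0.7068 + 1.0602 + 0.1634 + 0.5332 + 0.9331
 = 3.6133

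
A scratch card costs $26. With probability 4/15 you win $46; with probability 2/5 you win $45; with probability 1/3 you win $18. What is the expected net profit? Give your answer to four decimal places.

10.2667

E[payout] = 46·4/15 + 45·2/5 + 18·1/3
 = 184/15 + 18 + 6
 = 544/15
Net = 544/15 - 26 = 154/15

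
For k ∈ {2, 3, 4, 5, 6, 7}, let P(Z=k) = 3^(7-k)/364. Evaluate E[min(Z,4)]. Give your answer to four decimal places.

2.4423

E[min(Z,4)] = Σ min(z,4)·P(Z=z)
 = 2·243/364 + 3·81/364 + 4·27/364 + 4·9/364 + 4·3/364 + 4·1/364
 = 243/182 + 243/364 + 27/91 + 9/91 + 3/91 + 1/91
 = 127/52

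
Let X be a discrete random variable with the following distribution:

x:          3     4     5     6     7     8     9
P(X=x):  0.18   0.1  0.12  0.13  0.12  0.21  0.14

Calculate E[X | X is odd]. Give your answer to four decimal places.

5.7857

P(X is odd) = 0.18 + 0.12 + 0.12 + 0.14 = 0.56.
E[X | X is odd] = [3·0.18 + 5·0.12 + 7·0.12 + 9·0.14] / 0.56
 = 3.24 / 0.56
 = 81/14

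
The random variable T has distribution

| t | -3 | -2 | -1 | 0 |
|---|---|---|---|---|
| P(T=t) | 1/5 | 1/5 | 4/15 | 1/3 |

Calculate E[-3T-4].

-0.2

E[-3T-4] = Σ (-3t-4)·P(T=t)
 = 5·1/5 + 2·1/5 + (-1)·4/15 + (-4)·1/3
 = 1 + 2/5 + (-4/15) + (-4/3)
 = -1/5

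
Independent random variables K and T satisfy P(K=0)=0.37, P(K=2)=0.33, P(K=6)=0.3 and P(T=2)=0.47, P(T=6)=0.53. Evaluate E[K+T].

E[K+T] = Σ_k Σ_t (k+t) · P(K=k)P(T=t)
 = 2·0.1739 + 6·0.1961 + 4·0.1551 + 8·0.1749 + 8·0.141 + 12·0.159
 = 0.3478 + 1.1766 + 0.6204 + 1.3992 + 1.128 + 1.908
 = 6.58

6.58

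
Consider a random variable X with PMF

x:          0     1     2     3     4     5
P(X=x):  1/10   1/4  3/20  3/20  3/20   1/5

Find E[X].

2.6

E[X] = Σ x·P(X=x)
 = 0·1/10 + 1·1/4 + 2·3/20 + 3·3/20 + 4·3/20 + 5·1/5
 = 0 + 1/4 + 3/10 + 9/20 + 3/5 + 1
 = 13/5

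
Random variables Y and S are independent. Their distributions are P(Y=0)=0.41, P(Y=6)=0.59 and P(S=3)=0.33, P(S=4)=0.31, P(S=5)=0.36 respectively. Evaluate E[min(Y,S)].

E[min(Y,S)] = Σ_y Σ_s min(y,s) · P(Y=y)P(S=s)
 = 0·0.1353 + 0·0.1271 + 0·0.1476 + 3·0.1947 + 4·0.1829 + 5·0.2124
 = 0 + 0 + 0 + 0.5841 + 0.7316 + 1.062
 = 2.3777

2.3777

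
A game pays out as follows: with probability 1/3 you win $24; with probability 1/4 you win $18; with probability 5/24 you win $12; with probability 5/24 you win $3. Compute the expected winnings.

15.625

E[payout] = 24·1/3 + 18·1/4 + 12·5/24 + 3·5/24
 = 8 + 9/2 + 5/2 + 5/8
 = 125/8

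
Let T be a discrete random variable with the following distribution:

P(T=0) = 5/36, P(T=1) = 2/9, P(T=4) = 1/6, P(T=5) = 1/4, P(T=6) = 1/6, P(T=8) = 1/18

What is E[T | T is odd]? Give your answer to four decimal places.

3.1176

P(T is odd) = 2/9 + 1/4 = 17/36.
E[T | T is odd] = [1·2/9 + 5·1/4] / (17/36)
 = 53/36 / (17/36)
 = 53/17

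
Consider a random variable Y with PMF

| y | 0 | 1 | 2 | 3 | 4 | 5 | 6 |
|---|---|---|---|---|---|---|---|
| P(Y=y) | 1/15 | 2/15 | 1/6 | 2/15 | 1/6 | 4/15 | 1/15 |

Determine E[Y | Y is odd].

P(Y is odd) = 2/15 + 2/15 + 4/15 = 8/15.
E[Y | Y is odd] = [1·2/15 + 3·2/15 + 5·4/15] / (8/15)
 = 28/15 / (8/15)
 = 7/2

3.5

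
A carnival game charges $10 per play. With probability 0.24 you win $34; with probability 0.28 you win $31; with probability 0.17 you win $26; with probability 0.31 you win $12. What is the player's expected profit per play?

E[payout] = 34·0.24 + 31·0.28 + 26·0.17 + 12·0.31
 = 8.16 + 8.68 + 4.42 + 3.72
 = 24.98
Net = 24.98 - 10 = 14.98

14.98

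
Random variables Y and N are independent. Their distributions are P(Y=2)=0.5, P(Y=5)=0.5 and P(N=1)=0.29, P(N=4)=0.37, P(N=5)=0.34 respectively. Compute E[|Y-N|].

1.79

E[|Y-N|] = Σ_y Σ_n |y-n| · P(Y=y)P(N=n)
 = 1·0.145 + 2·0.185 + 3·0.17 + 4·0.145 + 1·0.185 + 0·0.17
 = 0.145 + 0.37 + 0.51 + 0.58 + 0.185 + 0
 = 1.79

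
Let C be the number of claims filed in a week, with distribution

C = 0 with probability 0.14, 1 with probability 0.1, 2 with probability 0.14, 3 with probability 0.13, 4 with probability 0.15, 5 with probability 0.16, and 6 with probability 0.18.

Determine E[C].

E[C] = Σ c·P(C=c)
 = 0·0.14 + 1·0.1 + 2·0.14 + 3·0.13 + 4·0.15 + 5·0.16 + 6·0.18
 = 0 + 0.1 + 0.28 + 0.39 + 0.6 + 0.8 + 1.08
 = 3.25

3.25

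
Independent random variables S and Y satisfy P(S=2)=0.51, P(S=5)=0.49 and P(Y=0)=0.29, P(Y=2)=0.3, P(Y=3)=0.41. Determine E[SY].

E[SY] = Σ_s Σ_y sy · P(S=s)P(Y=y)
 = 0·0.1479 + 4·0.153 + 6·0.2091 + 0·0.1421 + 10·0.147 + 15·0.2009
 = 0 + 0.612 + 1.2546 + 0 + 1.47 + 3.0135
 = 6.3501

6.3501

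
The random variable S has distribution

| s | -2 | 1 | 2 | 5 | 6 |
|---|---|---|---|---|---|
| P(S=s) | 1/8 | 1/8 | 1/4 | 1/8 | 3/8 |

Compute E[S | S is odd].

P(S is odd) = 1/8 + 1/8 = 1/4.
E[S | S is odd] = [1·1/8 + 5·1/8] / (1/4)
 = 3/4 / (1/4)
 = 3

3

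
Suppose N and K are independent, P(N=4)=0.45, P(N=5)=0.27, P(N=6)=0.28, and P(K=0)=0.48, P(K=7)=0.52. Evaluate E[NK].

E[NK] = Σ_n Σ_k nk · P(N=n)P(K=k)
 = 0·0.216 + 28·0.234 + 0·0.1296 + 35·0.1404 + 0·0.1344 + 42·0.1456
 = 0 + 6.552 + 0 + 4.914 + 0 + 6.1152
 = 17.5812

17.5812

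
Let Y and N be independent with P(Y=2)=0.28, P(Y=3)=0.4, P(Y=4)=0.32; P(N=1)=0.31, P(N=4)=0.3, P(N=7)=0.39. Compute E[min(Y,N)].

2.4076

E[min(Y,N)] = Σ_y Σ_n min(y,n) · P(Y=y)P(N=n)
 = 1·0.0868 + 2·0.084 + 2·0.1092 + 1·0.124 + 3·0.12 + 3·0.156 + 1·0.0992 + 4·0.096 + 4·0.1248
 = 0.0868 + 0.168 + 0.2184 + 0.124 + 0.36 + 0.468 + 0.0992 + 0.384 + 0.4992
 = 2.4076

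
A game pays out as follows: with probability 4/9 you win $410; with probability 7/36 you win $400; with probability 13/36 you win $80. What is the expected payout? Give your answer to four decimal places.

288.8889

E[payout] = 410·4/9 + 400·7/36 + 80·13/36
 = 1640/9 + 700/9 + 260/9
 = 2600/9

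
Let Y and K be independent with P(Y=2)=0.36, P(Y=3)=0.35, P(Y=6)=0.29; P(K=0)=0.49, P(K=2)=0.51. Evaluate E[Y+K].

4.53

E[Y+K] = Σ_y Σ_k (y+k) · P(Y=y)P(K=k)
 = 2·0.1764 + 4·0.1836 + 3·0.1715 + 5·0.1785 + 6·0.1421 + 8·0.1479
 = 0.3528 + 0.7344 + 0.5145 + 0.8925 + 0.8526 + 1.1832
 = 4.53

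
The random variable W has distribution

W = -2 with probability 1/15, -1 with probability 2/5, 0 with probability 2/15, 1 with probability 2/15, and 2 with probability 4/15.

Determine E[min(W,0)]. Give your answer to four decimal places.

-0.5333

E[min(W,0)] = Σ min(w,0)·P(W=w)
 = (-2)·1/15 + (-1)·2/5 + 0·2/15 + 0·2/15 + 0·4/15
 = (-2/15) + (-2/5) + 0 + 0 + 0
 = -8/15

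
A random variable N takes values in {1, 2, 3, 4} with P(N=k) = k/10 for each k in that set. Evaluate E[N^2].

E[N^2] = Σ n^2·P(N=n)
 = 1·1/10 + 4·1/5 + 9·3/10 + 16·2/5
 = 1/10 + 4/5 + 27/10 + 32/5
 = 10

10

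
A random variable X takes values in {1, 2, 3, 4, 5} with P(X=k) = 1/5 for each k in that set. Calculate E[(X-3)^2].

E[(X-3)^2] = Σ (x-3)^2·P(X=x)
 = 4·1/5 + 1·1/5 + 0·1/5 + 1·1/5 + 4·1/5
 = 4/5 + 1/5 + 0 + 1/5 + 4/5
 = 2

2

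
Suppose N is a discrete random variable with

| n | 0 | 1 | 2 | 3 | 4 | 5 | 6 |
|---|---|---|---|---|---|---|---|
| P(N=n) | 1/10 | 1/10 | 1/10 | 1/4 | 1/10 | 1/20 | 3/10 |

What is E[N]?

E[N] = Σ n·P(N=n)
 = 0·1/10 + 1·1/10 + 2·1/10 + 3·1/4 + 4·1/10 + 5·1/20 + 6·3/10
 = 0 + 1/10 + 1/5 + 3/4 + 2/5 + 1/4 + 9/5
 = 7/2

3.5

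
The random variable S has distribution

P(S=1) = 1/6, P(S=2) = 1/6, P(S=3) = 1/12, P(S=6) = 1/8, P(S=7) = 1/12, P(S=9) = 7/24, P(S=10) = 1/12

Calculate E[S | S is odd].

P(S is odd) = 1/6 + 1/12 + 1/12 + 7/24 = 5/8.
E[S | S is odd] = [1·1/6 + 3·1/12 + 7·1/12 + 9·7/24] / (5/8)
 = 29/8 / (5/8)
 = 29/5

5.8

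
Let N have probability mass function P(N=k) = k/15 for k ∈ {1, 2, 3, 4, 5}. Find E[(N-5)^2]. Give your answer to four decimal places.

3.3333

E[(N-5)^2] = Σ (n-5)^2·P(N=n)
 = 16·1/15 + 9·2/15 + 4·1/5 + 1·4/15 + 0·1/3
 = 16/15 + 6/5 + 4/5 + 4/15 + 0
 = 10/3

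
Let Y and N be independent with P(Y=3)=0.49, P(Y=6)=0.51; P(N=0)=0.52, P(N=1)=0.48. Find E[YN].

2.1744

E[YN] = Σ_y Σ_n yn · P(Y=y)P(N=n)
 = 0·0.2548 + 3·0.2352 + 0·0.2652 + 6·0.2448
 = 0 + 0.7056 + 0 + 1.4688
 = 2.1744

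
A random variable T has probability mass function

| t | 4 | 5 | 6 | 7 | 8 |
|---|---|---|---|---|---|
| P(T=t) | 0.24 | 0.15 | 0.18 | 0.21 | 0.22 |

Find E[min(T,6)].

5.37

E[min(T,6)] = Σ min(t,6)·P(T=t)
 = 4·0.24 + 5·0.15 + 6·0.18 + 6·0.21 + 6·0.22
 = 0.96 + 0.75 + 1.08 + 1.26 + 1.32
 = 5.37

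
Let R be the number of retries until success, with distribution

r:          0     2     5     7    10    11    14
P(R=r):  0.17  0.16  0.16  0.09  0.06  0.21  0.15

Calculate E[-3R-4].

E[-3R-4] = Σ (-3r-4)·P(R=r)
 = (-4)·0.17 + (-10)·0.16 + (-19)·0.16 + (-25)·0.09 + (-34)·0.06 + (-37)·0.21 + (-46)·0.15
 = (-0.68) + (-1.6) + (-3.04) + (-2.25) + (-2.04) + (-7.77) + (-6.9)
 = -24.28

-24.28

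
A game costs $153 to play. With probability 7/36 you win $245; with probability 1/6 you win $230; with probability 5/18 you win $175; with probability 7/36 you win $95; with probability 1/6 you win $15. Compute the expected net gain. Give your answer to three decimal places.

2.556

E[payout] = 245·7/36 + 230·1/6 + 175·5/18 + 95·7/36 + 15·1/6
 = 1715/36 + 115/3 + 875/18 + 665/36 + 5/2
 = 1400/9
Net = 1400/9 - 153 = 23/9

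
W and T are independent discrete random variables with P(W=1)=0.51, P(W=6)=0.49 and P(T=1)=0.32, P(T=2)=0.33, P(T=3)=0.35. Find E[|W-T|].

2.4706

E[|W-T|] = Σ_w Σ_t |w-t| · P(W=w)P(T=t)
 = 0·0.1632 + 1·0.1683 + 2·0.1785 + 5·0.1568 + 4·0.1617 + 3·0.1715
 = 0 + 0.1683 + 0.357 + 0.784 + 0.6468 + 0.5145
 = 2.4706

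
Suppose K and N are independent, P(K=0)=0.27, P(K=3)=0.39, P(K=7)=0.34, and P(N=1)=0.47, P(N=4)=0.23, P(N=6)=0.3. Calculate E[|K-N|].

E[|K-N|] = Σ_k Σ_n |k-n| · P(K=k)P(N=n)
 = 1·0.1269 + 4·0.0621 + 6·0.081 + 2·0.1833 + 1·0.0897 + 3·0.117 + 6·0.1598 + 3·0.0782 + 1·0.102
 = 0.1269 + 0.2484 + 0.486 + 0.3666 + 0.0897 + 0.351 + 0.9588 + 0.2346 + 0.102
 = 2.964

2.964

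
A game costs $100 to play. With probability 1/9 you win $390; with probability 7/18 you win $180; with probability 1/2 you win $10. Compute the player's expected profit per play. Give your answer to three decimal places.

18.333

E[payout] = 390·1/9 + 180·7/18 + 10·1/2
 = 130/3 + 70 + 5
 = 355/3
Net = 355/3 - 100 = 55/3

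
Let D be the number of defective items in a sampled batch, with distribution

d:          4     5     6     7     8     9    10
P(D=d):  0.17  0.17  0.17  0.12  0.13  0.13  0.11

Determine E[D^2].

48.82

E[D^2] = Σ d^2·P(D=d)
 = 16·0.17 + 25·0.17 + 36·0.17 + 49·0.12 + 64·0.13 + 81·0.13 + 100·0.11
 = 2.72 + 4.25 + 6.12 + 5.88 + 8.32 + 10.53 + 11
 = 48.82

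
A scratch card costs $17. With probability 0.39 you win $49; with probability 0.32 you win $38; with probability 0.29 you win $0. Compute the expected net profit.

E[payout] = 49·0.39 + 38·0.32 + 0·0.29
 = 19.11 + 12.16 + 0
 = 31.27
Net = 31.27 - 17 = 14.27

14.27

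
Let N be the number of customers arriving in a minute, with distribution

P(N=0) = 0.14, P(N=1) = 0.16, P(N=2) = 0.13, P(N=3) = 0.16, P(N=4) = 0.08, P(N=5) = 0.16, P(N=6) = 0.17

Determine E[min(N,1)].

E[min(N,1)] = Σ min(n,1)·P(N=n)
 = 0·0.14 + 1·0.16 + 1·0.13 + 1·0.16 + 1·0.08 + 1·0.16 + 1·0.17
 = 0 + 0.16 + 0.13 + 0.16 + 0.08 + 0.16 + 0.17
 = 0.86

0.86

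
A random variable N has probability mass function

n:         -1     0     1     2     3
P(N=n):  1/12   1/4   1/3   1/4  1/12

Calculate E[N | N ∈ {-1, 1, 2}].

P(N ∈ {-1, 1, 2}) = 1/12 + 1/3 + 1/4 = 2/3.
E[N | N ∈ {-1, 1, 2}] = [(-1)·1/12 + 1·1/3 + 2·1/4] / (2/3)
 = 3/4 / (2/3)
 = 9/8

1.125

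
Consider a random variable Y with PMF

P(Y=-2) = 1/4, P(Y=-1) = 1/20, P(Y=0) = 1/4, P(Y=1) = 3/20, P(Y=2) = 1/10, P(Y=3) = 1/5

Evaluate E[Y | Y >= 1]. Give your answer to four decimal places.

2.1111

P(Y >= 1) = 3/20 + 1/10 + 1/5 = 9/20.
E[Y | Y >= 1] = [1·3/20 + 2·1/10 + 3·1/5] / (9/20)
 = 19/20 / (9/20)
 = 19/9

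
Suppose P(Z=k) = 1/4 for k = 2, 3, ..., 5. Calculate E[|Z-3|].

E[|Z-3|] = Σ |z-3|·P(Z=z)
 = 1·1/4 + 0·1/4 + 1·1/4 + 2·1/4
 = 1/4 + 0 + 1/4 + 1/2
 = 1

1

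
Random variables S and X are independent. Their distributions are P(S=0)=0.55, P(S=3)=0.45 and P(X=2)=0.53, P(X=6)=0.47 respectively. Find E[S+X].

5.23

E[S+X] = Σ_s Σ_x (s+x) · P(S=s)P(X=x)
 = 2·0.2915 + 6·0.2585 + 5·0.2385 + 9·0.2115
 = 0.583 + 1.551 + 1.1925 + 1.9035
 = 5.23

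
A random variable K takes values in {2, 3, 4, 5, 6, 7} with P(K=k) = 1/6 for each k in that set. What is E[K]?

4.5

E[K] = Σ k·P(K=k)
 = 2·1/6 + 3·1/6 + 4·1/6 + 5·1/6 + 6·1/6 + 7·1/6
 = 1/3 + 1/2 + 2/3 + 5/6 + 1 + 7/6
 = 9/2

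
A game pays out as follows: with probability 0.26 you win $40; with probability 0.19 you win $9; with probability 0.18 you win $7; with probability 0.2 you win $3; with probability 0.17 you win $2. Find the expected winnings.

14.31

E[payout] = 40·0.26 + 9·0.19 + 7·0.18 + 3·0.2 + 2·0.17
 = 10.4 + 1.71 + 1.26 + 0.6 + 0.34
 = 14.31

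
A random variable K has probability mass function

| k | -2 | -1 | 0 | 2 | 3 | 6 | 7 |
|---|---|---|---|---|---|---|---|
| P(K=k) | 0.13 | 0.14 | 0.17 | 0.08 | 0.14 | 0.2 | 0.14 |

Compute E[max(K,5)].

E[max(K,5)] = Σ max(k,5)·P(K=k)
 = 5·0.13 + 5·0.14 + 5·0.17 + 5·0.08 + 5·0.14 + 6·0.2 + 7·0.14
 = 0.65 + 0.7 + 0.85 + 0.4 + 0.7 + 1.2 + 0.98
 = 5.48

5.48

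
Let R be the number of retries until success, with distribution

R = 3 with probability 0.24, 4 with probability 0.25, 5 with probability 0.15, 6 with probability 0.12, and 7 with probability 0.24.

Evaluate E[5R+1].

25.35

E[5R+1] = Σ (5r+1)·P(R=r)
 = 16·0.24 + 21·0.25 + 26·0.15 + 31·0.12 + 36·0.24
 = 3.84 + 5.25 + 3.9 + 3.72 + 8.64
 = 25.35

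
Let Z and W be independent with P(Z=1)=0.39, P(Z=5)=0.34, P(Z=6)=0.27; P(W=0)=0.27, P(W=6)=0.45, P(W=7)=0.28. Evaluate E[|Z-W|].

2.9534

E[|Z-W|] = Σ_z Σ_w |z-w| · P(Z=z)P(W=w)
 = 1·0.1053 + 5·0.1755 + 6·0.1092 + 5·0.0918 + 1·0.153 + 2·0.0952 + 6·0.0729 + 0·0.1215 + 1·0.0756
 = 0.1053 + 0.8775 + 0.6552 + 0.459 + 0.153 + 0.1904 + 0.4374 + 0 + 0.0756
 = 2.9534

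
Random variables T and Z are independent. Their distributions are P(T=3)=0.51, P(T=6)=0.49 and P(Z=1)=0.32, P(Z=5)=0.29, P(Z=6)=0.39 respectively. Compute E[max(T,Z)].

E[max(T,Z)] = Σ_t Σ_z max(t,z) · P(T=t)P(Z=z)
 = 3·0.1632 + 5·0.1479 + 6·0.1989 + 6·0.1568 + 6·0.1421 + 6·0.1911
 = 0.4896 + 0.7395 + 1.1934 + 0.9408 + 0.8526 + 1.1466
 = 5.3625

5.3625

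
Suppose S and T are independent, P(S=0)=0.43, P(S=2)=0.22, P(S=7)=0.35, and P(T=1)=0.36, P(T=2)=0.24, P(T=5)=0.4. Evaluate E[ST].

8.2076

E[ST] = Σ_s Σ_t st · P(S=s)P(T=t)
 = 0·0.1548 + 0·0.1032 + 0·0.172 + 2·0.0792 + 4·0.0528 + 10·0.088 + 7·0.126 + 14·0.084 + 35·0.14
 = 0 + 0 + 0 + 0.1584 + 0.2112 + 0.88 + 0.882 + 1.176 + 4.9
 = 8.2076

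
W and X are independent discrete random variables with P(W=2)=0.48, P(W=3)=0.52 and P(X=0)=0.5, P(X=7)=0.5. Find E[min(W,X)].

1.26

E[min(W,X)] = Σ_w Σ_x min(w,x) · P(W=w)P(X=x)
 = 0·0.24 + 2·0.24 + 0·0.26 + 3·0.26
 = 0 + 0.48 + 0 + 0.78
 = 1.26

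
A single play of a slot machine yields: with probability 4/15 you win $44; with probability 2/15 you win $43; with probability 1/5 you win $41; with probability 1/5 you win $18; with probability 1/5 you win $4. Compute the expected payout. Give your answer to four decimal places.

30.0667

E[payout] = 44·4/15 + 43·2/15 + 41·1/5 + 18·1/5 + 4·1/5
 = 176/15 + 86/15 + 41/5 + 18/5 + 4/5
 = 451/15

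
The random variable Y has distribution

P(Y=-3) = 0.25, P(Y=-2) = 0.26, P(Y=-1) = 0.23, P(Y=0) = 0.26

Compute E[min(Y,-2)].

-2.25

E[min(Y,-2)] = Σ min(y,-2)·P(Y=y)
 = (-3)·0.25 + (-2)·0.26 + (-2)·0.23 + (-2)·0.26
 = (-0.75) + (-0.52) + (-0.46) + (-0.52)
 = -2.25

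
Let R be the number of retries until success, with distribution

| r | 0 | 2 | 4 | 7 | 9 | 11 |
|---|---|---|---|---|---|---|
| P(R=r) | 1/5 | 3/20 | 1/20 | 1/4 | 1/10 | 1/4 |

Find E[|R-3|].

E[|R-3|] = Σ |r-3|·P(R=r)
 = 3·1/5 + 1·3/20 + 1·1/20 + 4·1/4 + 6·1/10 + 8·1/4
 = 3/5 + 3/20 + 1/20 + 1 + 3/5 + 2
 = 22/5

4.4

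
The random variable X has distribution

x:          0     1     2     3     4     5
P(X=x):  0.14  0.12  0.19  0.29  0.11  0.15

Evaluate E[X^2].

9

E[X^2] = Σ x^2·P(X=x)
 = 0·0.14 + 1·0.12 + 4·0.19 + 9·0.29 + 16·0.11 + 25·0.15
 = 0 + 0.12 + 0.76 + 2.61 + 1.76 + 3.75
 = 9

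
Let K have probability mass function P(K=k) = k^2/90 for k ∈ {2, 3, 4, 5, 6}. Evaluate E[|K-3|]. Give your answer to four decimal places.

1.9778

E[|K-3|] = Σ |k-3|·P(K=k)
 = 1·2/45 + 0·1/10 + 1·8/45 + 2·5/18 + 3·2/5
 = 2/45 + 0 + 8/45 + 5/9 + 6/5
 = 89/45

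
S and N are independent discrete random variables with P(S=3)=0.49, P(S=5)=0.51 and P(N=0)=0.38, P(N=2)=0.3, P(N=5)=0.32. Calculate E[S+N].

6.22

E[S+N] = Σ_s Σ_n (s+n) · P(S=s)P(N=n)
 = 3·0.1862 + 5·0.147 + 8·0.1568 + 5·0.1938 + 7·0.153 + 10·0.1632
 = 0.5586 + 0.735 + 1.2544 + 0.969 + 1.071 + 1.632
 = 6.22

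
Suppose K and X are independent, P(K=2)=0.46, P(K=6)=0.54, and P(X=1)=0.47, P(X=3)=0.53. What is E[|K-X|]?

2.5876

E[|K-X|] = Σ_k Σ_x |k-x| · P(K=k)P(X=x)
 = 1·0.2162 + 1·0.2438 + 5·0.2538 + 3·0.2862
 = 0.2162 + 0.2438 + 1.269 + 0.8586
 = 2.5876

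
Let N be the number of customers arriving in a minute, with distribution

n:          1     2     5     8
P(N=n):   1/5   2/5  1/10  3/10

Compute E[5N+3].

22.5

E[5N+3] = Σ (5n+3)·P(N=n)
 = 8·1/5 + 13·2/5 + 28·1/10 + 43·3/10
 = 8/5 + 26/5 + 14/5 + 129/10
 = 45/2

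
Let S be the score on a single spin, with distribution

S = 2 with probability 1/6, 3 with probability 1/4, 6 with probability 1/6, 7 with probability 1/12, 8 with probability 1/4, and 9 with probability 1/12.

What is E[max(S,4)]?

6

E[max(S,4)] = Σ max(s,4)·P(S=s)
 = 4·1/6 + 4·1/4 + 6·1/6 + 7·1/12 + 8·1/4 + 9·1/12
 = 2/3 + 1 + 1 + 7/12 + 2 + 3/4
 = 6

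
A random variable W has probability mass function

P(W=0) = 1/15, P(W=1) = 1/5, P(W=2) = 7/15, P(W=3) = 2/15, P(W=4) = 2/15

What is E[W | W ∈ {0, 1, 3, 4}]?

P(W ∈ {0, 1, 3, 4}) = 1/15 + 1/5 + 2/15 + 2/15 = 8/15.
E[W | W ∈ {0, 1, 3, 4}] = [0·1/15 + 1·1/5 + 3·2/15 + 4·2/15] / (8/15)
 = 17/15 / (8/15)
 = 17/8

2.125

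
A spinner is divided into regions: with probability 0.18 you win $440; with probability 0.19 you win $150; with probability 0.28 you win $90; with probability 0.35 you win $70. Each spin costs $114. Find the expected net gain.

E[payout] = 440·0.18 + 150·0.19 + 90·0.28 + 70·0.35
 = 79.2 + 28.5 + 25.2 + 24.5
 = 157.4
Net = 157.4 - 114 = 43.4

43.4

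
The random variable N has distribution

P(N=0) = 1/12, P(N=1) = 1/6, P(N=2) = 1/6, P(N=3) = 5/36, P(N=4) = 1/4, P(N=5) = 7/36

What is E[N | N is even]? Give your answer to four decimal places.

2.6667

P(N is even) = 1/12 + 1/6 + 1/4 = 1/2.
E[N | N is even] = [0·1/12 + 2·1/6 + 4·1/4] / (1/2)
 = 4/3 / (1/2)
 = 8/3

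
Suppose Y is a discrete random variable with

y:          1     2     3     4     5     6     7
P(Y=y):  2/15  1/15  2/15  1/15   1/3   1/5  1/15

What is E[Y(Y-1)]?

17.2

E[Y(Y-1)] = Σ y(y-1)·P(Y=y)
 = 0·2/15 + 2·1/15 + 6·2/15 + 12·1/15 + 20·1/3 + 30·1/5 + 42·1/15
 = 0 + 2/15 + 4/5 + 4/5 + 20/3 + 6 + 14/5
 = 86/5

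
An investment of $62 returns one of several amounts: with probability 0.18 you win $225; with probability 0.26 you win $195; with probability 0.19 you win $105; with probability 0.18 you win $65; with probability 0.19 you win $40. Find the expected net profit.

E[payout] = 225·0.18 + 195·0.26 + 105·0.19 + 65·0.18 + 40·0.19
 = 40.5 + 50.7 + 19.95 + 11.7 + 7.6
 = 130.45
Net = 130.45 - 62 = 68.45

68.45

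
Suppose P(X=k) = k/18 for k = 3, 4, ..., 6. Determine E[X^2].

24

E[X^2] = Σ x^2·P(X=x)
 = 9·1/6 + 16·2/9 + 25·5/18 + 36·1/3
 = 3/2 + 32/9 + 125/18 + 12
 = 24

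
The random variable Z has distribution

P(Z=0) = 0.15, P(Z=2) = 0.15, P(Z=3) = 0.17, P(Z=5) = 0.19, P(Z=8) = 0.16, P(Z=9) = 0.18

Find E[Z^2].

E[Z^2] = Σ z^2·P(Z=z)
 = 0·0.15 + 4·0.15 + 9·0.17 + 25·0.19 + 64·0.16 + 81·0.18
 = 0 + 0.6 + 1.53 + 4.75 + 10.24 + 14.58
 = 31.7

31.7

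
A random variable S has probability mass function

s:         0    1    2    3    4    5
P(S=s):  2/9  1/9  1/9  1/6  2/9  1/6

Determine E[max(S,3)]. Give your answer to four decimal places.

E[max(S,3)] = Σ max(s,3)·P(S=s)
 = 3·2/9 + 3·1/9 + 3·1/9 + 3·1/6 + 4·2/9 + 5·1/6
 = 2/3 + 1/3 + 1/3 + 1/2 + 8/9 + 5/6
 = 32/9

3.5556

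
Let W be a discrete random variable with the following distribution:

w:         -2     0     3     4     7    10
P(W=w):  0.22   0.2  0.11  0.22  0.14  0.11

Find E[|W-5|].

E[|W-5|] = Σ |w-5|·P(W=w)
 = 7·0.22 + 5·0.2 + 2·0.11 + 1·0.22 + 2·0.14 + 5·0.11
 = 1.54 + 1 + 0.22 + 0.22 + 0.28 + 0.55
 = 3.81

3.81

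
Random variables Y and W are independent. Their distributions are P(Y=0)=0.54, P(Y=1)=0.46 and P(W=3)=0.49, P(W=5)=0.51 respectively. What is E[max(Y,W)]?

4.02

E[max(Y,W)] = Σ_y Σ_w max(y,w) · P(Y=y)P(W=w)
 = 3·0.2646 + 5·0.2754 + 3·0.2254 + 5·0.2346
 = 0.7938 + 1.377 + 0.6762 + 1.173
 = 4.02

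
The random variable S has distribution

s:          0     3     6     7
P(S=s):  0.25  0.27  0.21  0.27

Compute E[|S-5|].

E[|S-5|] = Σ |s-5|·P(S=s)
 = 5·0.25 + 2·0.27 + 1·0.21 + 2·0.27
 = 1.25 + 0.54 + 0.21 + 0.54
 = 2.54

2.54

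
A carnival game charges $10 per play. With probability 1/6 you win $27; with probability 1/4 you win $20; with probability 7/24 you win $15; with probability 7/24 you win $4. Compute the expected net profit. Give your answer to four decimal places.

E[payout] = 27·1/6 + 20·1/4 + 15·7/24 + 4·7/24
 = 9/2 + 5 + 35/8 + 7/6
 = 361/24
Net = 361/24 - 10 = 121/24

5.0417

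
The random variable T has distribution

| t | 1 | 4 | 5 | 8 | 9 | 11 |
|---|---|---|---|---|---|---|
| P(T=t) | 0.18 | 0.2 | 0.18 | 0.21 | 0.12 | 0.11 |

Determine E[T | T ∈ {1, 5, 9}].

P(T ∈ {1, 5, 9}) = 0.18 + 0.18 + 0.12 = 0.48.
E[T | T ∈ {1, 5, 9}] = [1·0.18 + 5·0.18 + 9·0.12] / 0.48
 = 2.16 / 0.48
 = 9/2

4.5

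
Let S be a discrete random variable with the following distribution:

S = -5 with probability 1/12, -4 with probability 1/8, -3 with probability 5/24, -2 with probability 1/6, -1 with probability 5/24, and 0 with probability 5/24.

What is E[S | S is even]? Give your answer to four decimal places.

-1.6667

P(S is even) = 1/8 + 1/6 + 5/24 = 1/2.
E[S | S is even] = [(-4)·1/8 + (-2)·1/6 + 0·5/24] / (1/2)
 = -5/6 / (1/2)
 = -5/3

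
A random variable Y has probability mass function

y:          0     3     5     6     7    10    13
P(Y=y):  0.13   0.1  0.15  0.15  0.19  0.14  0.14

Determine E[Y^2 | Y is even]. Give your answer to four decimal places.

46.1905

P(Y is even) = 0.13 + 0.15 + 0.14 = 0.42.
E[Y^2 | Y is even] = [0·0.13 + 36·0.15 + 100·0.14] / 0.42
 = 19.4 / 0.42
 = 970/21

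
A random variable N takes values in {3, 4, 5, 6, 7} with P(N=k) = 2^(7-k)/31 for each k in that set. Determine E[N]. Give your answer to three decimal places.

E[N] = Σ n·P(N=n)
 = 3·16/31 + 4·8/31 + 5·4/31 + 6·2/31 + 7·1/31
 = 48/31 + 32/31 + 20/31 + 12/31 + 7/31
 = 119/31

3.839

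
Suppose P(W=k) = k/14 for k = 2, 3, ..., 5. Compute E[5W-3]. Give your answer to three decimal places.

16.286

E[5W-3] = Σ (5w-3)·P(W=w)
 = 7·1/7 + 12·3/14 + 17·2/7 + 22·5/14
 = 1 + 18/7 + 34/7 + 55/7
 = 114/7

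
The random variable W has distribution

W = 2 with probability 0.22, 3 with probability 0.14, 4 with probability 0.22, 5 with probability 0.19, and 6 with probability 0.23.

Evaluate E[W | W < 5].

P(W < 5) = 0.22 + 0.14 + 0.22 = 0.58.
E[W | W < 5] = [2·0.22 + 3·0.14 + 4·0.22] / 0.58
 = 1.74 / 0.58
 = 3

3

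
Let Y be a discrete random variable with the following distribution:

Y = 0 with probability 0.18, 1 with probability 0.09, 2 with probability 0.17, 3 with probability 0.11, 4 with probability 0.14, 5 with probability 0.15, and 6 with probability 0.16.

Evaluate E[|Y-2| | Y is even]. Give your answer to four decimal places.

P(Y is even) = 0.18 + 0.17 + 0.14 + 0.16 = 0.65.
E[|Y-2| | Y is even] = [2·0.18 + 0·0.17 + 2·0.14 + 4·0.16] / 0.65
 = 1.28 / 0.65
 = 128/65

1.9692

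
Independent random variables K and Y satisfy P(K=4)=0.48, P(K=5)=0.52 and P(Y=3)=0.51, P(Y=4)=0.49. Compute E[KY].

15.7748

E[KY] = Σ_k Σ_y ky · P(K=k)P(Y=y)
 = 12·0.2448 + 16·0.2352 + 15·0.2652 + 20·0.2548
 = 2.9376 + 3.7632 + 3.978 + 5.096
 = 15.7748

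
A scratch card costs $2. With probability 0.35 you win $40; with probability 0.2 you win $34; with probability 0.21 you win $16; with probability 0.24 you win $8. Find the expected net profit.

E[payout] = 40·0.35 + 34·0.2 + 16·0.21 + 8·0.24
 = 14 + 6.8 + 3.36 + 1.92
 = 26.08
Net = 26.08 - 2 = 24.08

24.08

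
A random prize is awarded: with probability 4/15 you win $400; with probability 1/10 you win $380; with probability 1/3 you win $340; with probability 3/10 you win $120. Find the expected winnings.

E[payout] = 400·4/15 + 380·1/10 + 340·1/3 + 120·3/10
 = 320/3 + 38 + 340/3 + 36
 = 294

294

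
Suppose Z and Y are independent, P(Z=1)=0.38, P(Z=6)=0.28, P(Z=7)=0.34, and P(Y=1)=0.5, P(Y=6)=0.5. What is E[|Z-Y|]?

E[|Z-Y|] = Σ_z Σ_y |z-y| · P(Z=z)P(Y=y)
 = 0·0.19 + 5·0.19 + 5·0.14 + 0·0.14 + 6·0.17 + 1·0.17
 = 0 + 0.95 + 0.7 + 0 + 1.02 + 0.17
 = 2.84

2.84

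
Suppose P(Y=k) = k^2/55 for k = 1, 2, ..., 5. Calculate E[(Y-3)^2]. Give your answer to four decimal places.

E[(Y-3)^2] = Σ (y-3)^2·P(Y=y)
 = 4·1/55 + 1·4/55 + 0·9/55 + 1·16/55 + 4·5/11
 = 4/55 + 4/55 + 0 + 16/55 + 20/11
 = 124/55

2.2545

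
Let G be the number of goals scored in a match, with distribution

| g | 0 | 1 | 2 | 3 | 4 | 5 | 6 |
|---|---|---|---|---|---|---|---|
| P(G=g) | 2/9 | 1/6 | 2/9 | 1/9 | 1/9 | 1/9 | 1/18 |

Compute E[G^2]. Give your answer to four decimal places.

8.6111

E[G^2] = Σ g^2·P(G=g)
 = 0·2/9 + 1·1/6 + 4·2/9 + 9·1/9 + 16·1/9 + 25·1/9 + 36·1/18
 = 0 + 1/6 + 8/9 + 1 + 16/9 + 25/9 + 2
 = 155/18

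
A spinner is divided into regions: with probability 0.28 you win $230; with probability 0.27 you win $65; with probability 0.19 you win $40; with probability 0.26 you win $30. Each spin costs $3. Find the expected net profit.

94.35

E[payout] = 230·0.28 + 65·0.27 + 40·0.19 + 30·0.26
 = 64.4 + 17.55 + 7.6 + 7.8
 = 97.35
Net = 97.35 - 3 = 94.35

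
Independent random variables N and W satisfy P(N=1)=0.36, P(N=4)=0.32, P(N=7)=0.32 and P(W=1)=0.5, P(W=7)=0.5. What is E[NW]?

15.52

E[NW] = Σ_n Σ_w nw · P(N=n)P(W=w)
 = 1·0.18 + 7·0.18 + 4·0.16 + 28·0.16 + 7·0.16 + 49·0.16
 = 0.18 + 1.26 + 0.64 + 4.48 + 1.12 + 7.84
 = 15.52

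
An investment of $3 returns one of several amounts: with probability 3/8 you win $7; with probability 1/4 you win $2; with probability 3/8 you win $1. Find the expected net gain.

E[payout] = 7·3/8 + 2·1/4 + 1·3/8
 = 21/8 + 1/2 + 3/8
 = 7/2
Net = 7/2 - 3 = 1/2

0.5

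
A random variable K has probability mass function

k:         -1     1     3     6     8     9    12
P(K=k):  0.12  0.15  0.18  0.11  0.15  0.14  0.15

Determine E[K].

5.49

E[K] = Σ k·P(K=k)
 = (-1)·0.12 + 1·0.15 + 3·0.18 + 6·0.11 + 8·0.15 + 9·0.14 + 12·0.15
 = (-0.12) + 0.15 + 0.54 + 0.66 + 1.2 + 1.26 + 1.8
 = 5.49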